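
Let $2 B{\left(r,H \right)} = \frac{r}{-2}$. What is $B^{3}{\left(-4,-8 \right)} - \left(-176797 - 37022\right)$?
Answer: $213820$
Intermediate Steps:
$B{\left(r,H \right)} = - \frac{r}{4}$ ($B{\left(r,H \right)} = \frac{r \frac{1}{-2}}{2} = \frac{r \left(- \frac{1}{2}\right)}{2} = \frac{\left(- \frac{1}{2}\right) r}{2} = - \frac{r}{4}$)
$B^{3}{\left(-4,-8 \right)} - \left(-176797 - 37022\right) = \left(\left(- \frac{1}{4}\right) \left(-4\right)\right)^{3} - \left(-176797 - 37022\right) = 1^{3} - -213819 = 1 + 213819 = 213820$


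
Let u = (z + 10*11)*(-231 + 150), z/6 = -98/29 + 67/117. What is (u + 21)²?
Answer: 8048064021921/142129 ≈ 5.6625e+7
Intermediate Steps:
z = -19046/1131 (z = 6*(-98/29 + 67/117) = 6*(-9523/3393) = -19046/1131 ≈ -16.840)
u = -2844828/377 (u = (-19046/1131 + 10*11)*(-231 + 150) = (-19046/1131 + 110)*(-81) = (105364/1131)*(-81) = -2844828/377 ≈ -7546.0)
(u + 21)² = (-2844828/377 + 21)² = (-2836911/377)² = 8048064021921/142129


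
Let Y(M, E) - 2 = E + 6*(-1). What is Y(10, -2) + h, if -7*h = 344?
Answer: -386/7 ≈ -55.143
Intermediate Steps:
h = -344/7 (h = -1/7*344 = -344/7 ≈ -49.143)
Y(M, E) = -4 + E (Y(M, E) = 2 + (E + 6*(-1)) = 2 + (E - 6) = 2 + (-6 + E) = -4 + E)
Y(10, -2) + h = (-4 - 2) - 344/7 = -6 - 344/7 = -386/7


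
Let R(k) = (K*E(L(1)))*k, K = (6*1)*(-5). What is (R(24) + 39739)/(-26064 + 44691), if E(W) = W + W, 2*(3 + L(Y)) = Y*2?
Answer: 42619/18627 ≈ 2.2880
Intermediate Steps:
L(Y) = -3 + Y (L(Y) = -3 + (Y*2)/2 = -3 + (2*Y)/2 = -3 + Y)
K = -30 (K = 6*(-5) = -30)
E(W) = 2*W
R(k) = 120*k (R(k) = (-60*(-3 + 1))*k = (-60*(-2))*k = (-30*(-4))*k = 120*k)
(R(24) + 39739)/(-26064 + 44691) = (120*24 + 39739)/(-26064 + 44691) = (2880 + 39739)/18627 = 42619*(1/18627) = 42619/18627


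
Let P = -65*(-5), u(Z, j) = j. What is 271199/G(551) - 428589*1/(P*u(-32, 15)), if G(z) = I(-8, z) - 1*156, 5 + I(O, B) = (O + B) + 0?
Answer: 386124709/620750 ≈ 622.03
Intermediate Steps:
I(O, B) = -5 + B + O (I(O, B) = -5 + ((O + B) + 0) = -5 + ((B + O) + 0) = -5 + (B + O) = -5 + B + O)
P = 325
G(z) = -169 + z (G(z) = (-5 + z - 8) - 1*156 = (-13 + z) - 156 = -169 + z)
271199/G(551) - 428589*1/(P*u(-32, 15)) = 271199/(-169 + 551) - 428589/(325*15) = 271199/382 - 428589/4875 = 271199*(1/382) - 428589*1/4875 = 271199/382 - 142863/1625 = 386124709/620750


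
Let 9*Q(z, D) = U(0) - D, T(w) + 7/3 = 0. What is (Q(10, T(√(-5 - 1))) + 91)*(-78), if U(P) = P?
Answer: -64064/9 ≈ -7118.2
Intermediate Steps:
T(w) = -7/3 (T(w) = -7/3 + 0 = -7/3)
Q(z, D) = -D/9 (Q(z, D) = (0 - D)/9 = (-D)/9 = -D/9)
(Q(10, T(√(-5 - 1))) + 91)*(-78) = (-⅑*(-7/3) + 91)*(-78) = (7/27 + 91)*(-78) = (2464/27)*(-78) = -64064/9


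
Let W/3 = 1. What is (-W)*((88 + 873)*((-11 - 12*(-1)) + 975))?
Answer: -2813808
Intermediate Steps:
W = 3 (W = 3*1 = 3)
(-W)*((88 + 873)*((-11 - 12*(-1)) + 975)) = (-1*3)*((88 + 873)*((-11 - 12*(-1)) + 975)) = -2883*((-11 + 12) + 975) = -2883*(1 + 975) = -2883*976 = -3*937936 = -2813808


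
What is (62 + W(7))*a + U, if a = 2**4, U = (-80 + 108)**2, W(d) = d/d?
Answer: 1792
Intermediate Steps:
W(d) = 1
U = 784 (U = 28**2 = 784)
a = 16
(62 + W(7))*a + U = (62 + 1)*16 + 784 = 63*16 + 784 = 1008 + 784 = 1792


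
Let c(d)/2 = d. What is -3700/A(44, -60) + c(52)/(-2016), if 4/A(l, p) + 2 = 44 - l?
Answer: 466187/252 ≈ 1849.9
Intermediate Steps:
A(l, p) = 4/(42 - l) (A(l, p) = 4/(-2 + (44 - l)) = 4/(42 - l))
c(d) = 2*d
-3700/A(44, -60) + c(52)/(-2016) = -3700/((-4/(-42 + 44))) + (2*52)/(-2016) = -3700/((-4/2)) + 104*(-1/2016) = -3700/((-4*1/2)) - 13/252 = -3700/(-2) - 13/252 = -3700*(-1/2) - 13/252 = 1850 - 13/252 = 466187/252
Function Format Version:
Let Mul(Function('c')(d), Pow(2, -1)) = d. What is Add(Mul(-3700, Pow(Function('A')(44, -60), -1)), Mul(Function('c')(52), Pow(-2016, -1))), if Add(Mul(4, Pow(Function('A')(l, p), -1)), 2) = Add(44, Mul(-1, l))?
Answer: Rational(466187, 252) ≈ 1849.9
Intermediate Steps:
Function('A')(l, p) = Mul(4, Pow(Add(42, Mul(-1, l)), -1)) (Function('A')(l, p) = Mul(4, Pow(Add(-2, Add(44, Mul(-1, l))), -1)) = Mul(4, Pow(Add(42, Mul(-1, l)), -1)))
Function('c')(d) = Mul(2, d)
Add(Mul(-3700, Pow(Function('A')(44, -60), -1)), Mul(Function('c')(52), Pow(-2016, -1))) = Add(Mul(-3700, Pow(Mul(-4, Pow(Add(-42, 44), -1)), -1)), Mul(Mul(2, 52), Pow(-2016, -1))) = Add(Mul(-3700, Pow(Mul(-4, Pow(2, -1)), -1)), Mul(104, Rational(-1, 2016))) = Add(Mul(-3700, Pow(Mul(-4, Rational(1, 2)), -1)), Rational(-13, 252)) = Add(Mul(-3700, Pow(-2, -1)), Rational(-13, 252)) = Add(Mul(-3700, Rational(-1, 2)), Rational(-13, 252)) = Add(1850, Rational(-13, 252)) = Rational(466187, 252)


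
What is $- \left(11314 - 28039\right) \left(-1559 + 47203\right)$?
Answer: $763395900$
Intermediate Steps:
$- \left(11314 - 28039\right) \left(-1559 + 47203\right) = - \left(-16725\right) 45644 = \left(-1\right) \left(-763395900\right) = 763395900$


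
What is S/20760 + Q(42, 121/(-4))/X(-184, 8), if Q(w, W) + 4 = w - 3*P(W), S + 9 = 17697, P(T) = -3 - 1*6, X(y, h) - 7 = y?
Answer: 74224/153105 ≈ 0.48479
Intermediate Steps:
X(y, h) = 7 + y
P(T) = -9 (P(T) = -3 - 6 = -9)
S = 17688 (S = -9 + 17697 = 17688)
Q(w, W) = 23 + w (Q(w, W) = -4 + (w - 3*(-9)) = -4 + (w + 27) = -4 + (27 + w) = 23 + w)
S/20760 + Q(42, 121/(-4))/X(-184, 8) = 17688/20760 + (23 + 42)/(7 - 184) = 17688*(1/20760) + 65/(-177) = 737/865 + 65*(-1/177) = 737/865 - 65/177 = 74224/153105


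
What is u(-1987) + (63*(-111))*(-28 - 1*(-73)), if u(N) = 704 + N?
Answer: -315968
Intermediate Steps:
u(-1987) + (63*(-111))*(-28 - 1*(-73)) = (704 - 1987) + (63*(-111))*(-28 - 1*(-73)) = -1283 - 6993*(-28 + 73) = -1283 - 6993*45 = -1283 - 314685 = -315968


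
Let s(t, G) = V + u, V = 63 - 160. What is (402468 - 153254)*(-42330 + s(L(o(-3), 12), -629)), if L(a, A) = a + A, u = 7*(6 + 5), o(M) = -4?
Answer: -10554212900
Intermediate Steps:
V = -97
u = 77 (u = 7*11 = 77)
L(a, A) = A + a
s(t, G) = -20 (s(t, G) = -97 + 77 = -20)
(402468 - 153254)*(-42330 + s(L(o(-3), 12), -629)) = (402468 - 153254)*(-42330 - 20) = 249214*(-42350) = -10554212900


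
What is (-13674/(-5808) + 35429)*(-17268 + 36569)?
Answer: 661977031851/968 ≈ 6.8386e+8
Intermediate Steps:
(-13674/(-5808) + 35429)*(-17268 + 36569) = (-13674*(-1/5808) + 35429)*19301 = (2279/968 + 35429)*19301 = (34297551/968)*19301 = 661977031851/968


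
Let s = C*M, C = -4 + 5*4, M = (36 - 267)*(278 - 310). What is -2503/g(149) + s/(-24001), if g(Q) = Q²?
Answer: -2685831175/532846201 ≈ -5.0405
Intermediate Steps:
M = 7392 (M = -231*(-32) = 7392)
C = 16 (C = -4 + 20 = 16)
s = 118272 (s = 16*7392 = 118272)
-2503/g(149) + s/(-24001) = -2503/(149²) + 118272/(-24001) = -2503/22201 + 118272*(-1/24001) = -2503*1/22201 - 118272/24001 = -2503/22201 - 118272/24001 = -2685831175/532846201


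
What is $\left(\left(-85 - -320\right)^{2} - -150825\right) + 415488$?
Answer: $621538$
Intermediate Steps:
$\left(\left(-85 - -320\right)^{2} - -150825\right) + 415488 = \left(\left(-85 + 320\right)^{2} + 150825\right) + 415488 = \left(235^{2} + 150825\right) + 415488 = \left(55225 + 150825\right) + 415488 = 206050 + 415488 = 621538$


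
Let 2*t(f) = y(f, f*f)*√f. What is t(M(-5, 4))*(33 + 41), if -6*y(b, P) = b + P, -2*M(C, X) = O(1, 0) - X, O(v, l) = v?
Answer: -185*√6/16 ≈ -28.322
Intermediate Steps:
M(C, X) = -½ + X/2 (M(C, X) = -(1 - X)/2 = -½ + X/2)
y(b, P) = -P/6 - b/6 (y(b, P) = -(b + P)/6 = -(P + b)/6 = -P/6 - b/6)
t(f) = √f*(-f/6 - f²/6)/2 (t(f) = ((-f*f/6 - f/6)*√f)/2 = ((-f²/6 - f/6)*√f)/2 = ((-f/6 - f²/6)*√f)/2 = (√f*(-f/6 - f²/6))/2 = √f*(-f/6 - f²/6)/2)
t(M(-5, 4))*(33 + 41) = ((-½ + (½)*4)^(3/2)*(-1 - (-½ + (½)*4))/12)*(33 + 41) = ((-½ + 2)^(3/2)*(-1 - (-½ + 2))/12)*74 = ((3/2)^(3/2)*(-1 - 1*3/2)/12)*74 = ((3*√6/4)*(-1 - 3/2)/12)*74 = ((1/12)*(3*√6/4)*(-5/2))*74 = -5*√6/32*74 = -185*√6/16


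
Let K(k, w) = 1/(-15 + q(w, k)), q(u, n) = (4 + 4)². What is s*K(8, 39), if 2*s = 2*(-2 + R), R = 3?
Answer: 1/49 ≈ 0.020408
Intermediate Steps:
q(u, n) = 64 (q(u, n) = 8² = 64)
K(k, w) = 1/49 (K(k, w) = 1/(-15 + 64) = 1/49)
s = 1 (s = (2*(-2 + 3))/2 = (2*1)/2 = (½)*2 = 1)
s*K(8, 39) = 1*(1/49) = 1/49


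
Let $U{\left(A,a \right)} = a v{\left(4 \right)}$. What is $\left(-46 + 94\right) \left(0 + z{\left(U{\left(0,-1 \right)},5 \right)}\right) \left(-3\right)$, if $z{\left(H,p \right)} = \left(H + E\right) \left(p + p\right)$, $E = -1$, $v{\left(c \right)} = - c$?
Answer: $-4320$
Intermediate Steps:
$U{\left(A,a \right)} = - 4 a$ ($U{\left(A,a \right)} = a \left(\left(-1\right) 4\right) = a \left(-4\right) = - 4 a$)
$z{\left(H,p \right)} = 2 p \left(-1 + H\right)$ ($z{\left(H,p \right)} = \left(H - 1\right) \left(p + p\right) = \left(-1 + H\right) 2 p = 2 p \left(-1 + H\right)$)
$\left(-46 + 94\right) \left(0 + z{\left(U{\left(0,-1 \right)},5 \right)}\right) \left(-3\right) = \left(-46 + 94\right) \left(0 + 2 \cdot 5 \left(-1 - -4\right)\right) \left(-3\right) = 48 \left(0 + 2 \cdot 5 \left(-1 + 4\right)\right) \left(-3\right) = 48 \left(0 + 2 \cdot 5 \cdot 3\right) \left(-3\right) = 48 \left(0 + 30\right) \left(-3\right) = 48 \cdot 30 \left(-3\right) = 48 \left(-90\right) = -4320$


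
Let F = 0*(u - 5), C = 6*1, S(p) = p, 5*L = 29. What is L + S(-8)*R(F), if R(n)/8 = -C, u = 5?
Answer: 1949/5 ≈ 389.80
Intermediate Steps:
L = 29/5 (L = (⅕)*29 = 29/5 ≈ 5.8000)
C = 6
F = 0 (F = 0*(5 - 5) = 0*0 = 0)
R(n) = -48 (R(n) = 8*(-1*6) = 8*(-6) = -48)
L + S(-8)*R(F) = 29/5 - 8*(-48) = 29/5 + 384 = 1949/5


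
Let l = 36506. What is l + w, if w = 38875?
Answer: 75381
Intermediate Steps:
l + w = 36506 + 38875 = 75381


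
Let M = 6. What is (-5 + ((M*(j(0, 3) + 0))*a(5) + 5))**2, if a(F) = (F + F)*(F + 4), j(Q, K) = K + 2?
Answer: 7290000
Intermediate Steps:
j(Q, K) = 2 + K
a(F) = 2*F*(4 + F) (a(F) = (2*F)*(4 + F) = 2*F*(4 + F))
(-5 + ((M*(j(0, 3) + 0))*a(5) + 5))**2 = (-5 + ((6*((2 + 3) + 0))*(2*5*(4 + 5)) + 5))**2 = (-5 + ((6*(5 + 0))*(2*5*9) + 5))**2 = (-5 + ((6*5)*90 + 5))**2 = (-5 + (30*90 + 5))**2 = (-5 + (2700 + 5))**2 = (-5 + 2705)**2 = 2700**2 = 7290000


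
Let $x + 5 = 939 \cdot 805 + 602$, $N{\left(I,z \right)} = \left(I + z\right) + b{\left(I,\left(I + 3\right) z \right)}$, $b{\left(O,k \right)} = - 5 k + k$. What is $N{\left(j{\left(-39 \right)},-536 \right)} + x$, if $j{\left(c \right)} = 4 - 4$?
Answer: $762388$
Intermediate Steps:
$b{\left(O,k \right)} = - 4 k$
$j{\left(c \right)} = 0$ ($j{\left(c \right)} = 4 - 4 = 0$)
$N{\left(I,z \right)} = I + z - 4 z \left(3 + I\right)$ ($N{\left(I,z \right)} = \left(I + z\right) - 4 \left(I + 3\right) z = \left(I + z\right) - 4 \left(3 + I\right) z = \left(I + z\right) - 4 z \left(3 + I\right) = I + z - 4 z \left(3 + I\right)$)
$x = 756492$ ($x = -5 + \left(939 \cdot 805 + 602\right) = -5 + \left(755895 + 602\right) = -5 + 756497 = 756492$)
$N{\left(j{\left(-39 \right)},-536 \right)} + x = \left(0 - 536 - - 2144 \left(3 + 0\right)\right) + 756492 = \left(0 - 536 - \left(-2144\right) 3\right) + 756492 = \left(0 - 536 + 6432\right) + 756492 = 5896 + 756492 = 762388$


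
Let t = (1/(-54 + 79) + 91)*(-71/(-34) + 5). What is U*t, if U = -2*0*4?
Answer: 0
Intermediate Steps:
U = 0 (U = 0*4 = 0)
t = 274258/425 (t = (1/25 + 91)*(-71*(-1/34) + 5) = (1/25 + 91)*(71/34 + 5) = (2276/25)*(241/34) = 274258/425 ≈ 645.31)
U*t = 0*(274258/425) = 0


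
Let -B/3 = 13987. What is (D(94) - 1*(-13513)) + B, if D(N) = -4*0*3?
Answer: -28448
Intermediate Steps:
B = -41961 (B = -3*13987 = -41961)
D(N) = 0 (D(N) = 0*3 = 0)
(D(94) - 1*(-13513)) + B = (0 - 1*(-13513)) - 41961 = (0 + 13513) - 41961 = 13513 - 41961 = -28448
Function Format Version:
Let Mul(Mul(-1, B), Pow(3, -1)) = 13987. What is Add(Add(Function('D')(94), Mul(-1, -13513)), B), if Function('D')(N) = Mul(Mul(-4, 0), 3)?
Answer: -28448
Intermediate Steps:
B = -41961 (B = Mul(-3, 13987) = -41961)
Function('D')(N) = 0 (Function('D')(N) = Mul(0, 3) = 0)
Add(Add(Function('D')(94), Mul(-1, -13513)), B) = Add(Add(0, Mul(-1, -13513)), -41961) = Add(Add(0, 13513), -41961) = Add(13513, -41961) = -28448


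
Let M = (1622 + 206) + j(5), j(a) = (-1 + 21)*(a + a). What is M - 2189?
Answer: -161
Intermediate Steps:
j(a) = 40*a (j(a) = 20*(2*a) = 40*a)
M = 2028 (M = (1622 + 206) + 40*5 = 1828 + 200 = 2028)
M - 2189 = 2028 - 2189 = -161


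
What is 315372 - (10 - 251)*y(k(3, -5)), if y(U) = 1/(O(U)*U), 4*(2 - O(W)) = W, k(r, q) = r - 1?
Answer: 946357/3 ≈ 3.1545e+5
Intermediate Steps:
k(r, q) = -1 + r
O(W) = 2 - W/4
y(U) = 1/(U*(2 - U/4)) (y(U) = 1/((2 - U/4)*U) = 1/(U*(2 - U/4)))
315372 - (10 - 251)*y(k(3, -5)) = 315372 - (10 - 251)*(-4/((-1 + 3)*(-8 + (-1 + 3)))) = 315372 - (-241)*(-4/(2*(-8 + 2))) = 315372 - (-241)*(-4*½/(-6)) = 315372 - (-241)*(-4*½*(-⅙)) = 315372 - (-241)/3 = 315372 - 1*(-241/3) = 315372 + 241/3 = 946357/3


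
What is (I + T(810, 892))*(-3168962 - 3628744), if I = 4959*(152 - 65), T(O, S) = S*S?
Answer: -8341444639482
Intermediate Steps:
T(O, S) = S²
I = 431433 (I = 4959*87 = 431433)
(I + T(810, 892))*(-3168962 - 3628744) = (431433 + 892²)*(-3168962 - 3628744) = (431433 + 795664)*(-6797706) = 1227097*(-6797706) = -8341444639482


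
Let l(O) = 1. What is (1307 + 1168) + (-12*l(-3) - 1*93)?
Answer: 2370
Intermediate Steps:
(1307 + 1168) + (-12*l(-3) - 1*93) = (1307 + 1168) + (-12*1 - 1*93) = 2475 + (-12 - 93) = 2475 - 105 = 2370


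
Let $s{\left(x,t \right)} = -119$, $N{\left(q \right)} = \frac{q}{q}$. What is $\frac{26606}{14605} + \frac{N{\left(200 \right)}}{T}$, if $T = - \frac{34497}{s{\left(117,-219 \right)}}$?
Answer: $\frac{919565177}{503828685} \approx 1.8252$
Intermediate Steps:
$N{\left(q \right)} = 1$
$T = \frac{34497}{119}$ ($T = - \frac{34497}{-119} = \left(-34497\right) \left(- \frac{1}{119}\right) = \frac{34497}{119} \approx 289.89$)
$\frac{26606}{14605} + \frac{N{\left(200 \right)}}{T} = \frac{26606}{14605} + 1 \frac{1}{\frac{34497}{119}} = 26606 \cdot \frac{1}{14605} + 1 \cdot \frac{119}{34497} = \frac{26606}{14605} + \frac{119}{34497} = \frac{919565177}{503828685}$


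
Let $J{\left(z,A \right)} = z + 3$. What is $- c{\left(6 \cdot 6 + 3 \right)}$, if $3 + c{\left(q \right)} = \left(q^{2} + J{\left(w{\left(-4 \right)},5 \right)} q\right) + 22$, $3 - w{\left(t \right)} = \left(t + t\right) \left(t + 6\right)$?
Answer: $-2398$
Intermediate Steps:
$w{\left(t \right)} = 3 - 2 t \left(6 + t\right)$ ($w{\left(t \right)} = 3 - \left(t + t\right) \left(t + 6\right) = 3 - 2 t \left(6 + t\right)$)
$J{\left(z,A \right)} = 3 + z$
$c{\left(q \right)} = 19 + q^{2} + 22 q$ ($c{\left(q \right)} = -3 + \left(\left(q^{2} + \left(3 - \left(-51 + 32\right)\right) q\right) + 22\right) = -3 + \left(\left(q^{2} + \left(3 + \left(3 + 48 - 32\right)\right) q\right) + 22\right) = -3 + \left(\left(q^{2} + \left(3 + 19\right) q\right) + 22\right) = -3 + \left(\left(q^{2} + 22 q\right) + 22\right) = -3 + \left(22 + q^{2} + 22 q\right) = 19 + q^{2} + 22 q$)
$- c{\left(6 \cdot 6 + 3 \right)} = - (19 + \left(6 \cdot 6 + 3\right)^{2} + 22 \left(6 \cdot 6 + 3\right)) = - (19 + \left(36 + 3\right)^{2} + 22 \left(36 + 3\right)) = - (19 + 39^{2} + 22 \cdot 39) = - (19 + 1521 + 858) = \left(-1\right) 2398 = -2398$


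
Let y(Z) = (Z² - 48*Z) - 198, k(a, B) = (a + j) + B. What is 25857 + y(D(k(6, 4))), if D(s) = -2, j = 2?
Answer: 25759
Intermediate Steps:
k(a, B) = 2 + B + a (k(a, B) = (a + 2) + B = (2 + a) + B = 2 + B + a)
y(Z) = -198 + Z² - 48*Z
25857 + y(D(k(6, 4))) = 25857 + (-198 + (-2)² - 48*(-2)) = 25857 + (-198 + 4 + 96) = 25857 - 98 = 25759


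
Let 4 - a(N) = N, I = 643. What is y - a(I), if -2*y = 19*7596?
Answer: -71523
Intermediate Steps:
y = -72162 (y = -19*7596/2 = -½*144324 = -72162)
a(N) = 4 - N
y - a(I) = -72162 - (4 - 1*643) = -72162 - (4 - 643) = -72162 - 1*(-639) = -72162 + 639 = -71523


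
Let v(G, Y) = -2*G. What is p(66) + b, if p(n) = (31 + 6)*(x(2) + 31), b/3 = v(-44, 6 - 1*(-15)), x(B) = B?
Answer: 1485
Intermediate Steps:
b = 264 (b = 3*(-2*(-44)) = 3*88 = 264)
p(n) = 1221 (p(n) = (31 + 6)*(2 + 31) = 37*33 = 1221)
p(66) + b = 1221 + 264 = 1485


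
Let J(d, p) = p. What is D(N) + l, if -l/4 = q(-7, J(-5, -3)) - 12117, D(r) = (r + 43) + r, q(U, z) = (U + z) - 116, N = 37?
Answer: 49089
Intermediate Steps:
q(U, z) = -116 + U + z
D(r) = 43 + 2*r (D(r) = (43 + r) + r = 43 + 2*r)
l = 48972 (l = -4*((-116 - 7 - 3) - 12117) = -4*(-126 - 12117) = -4*(-12243) = 48972)
D(N) + l = (43 + 2*37) + 48972 = (43 + 74) + 48972 = 117 + 48972 = 49089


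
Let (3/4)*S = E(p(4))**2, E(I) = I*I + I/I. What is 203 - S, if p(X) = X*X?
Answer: -263587/3 ≈ -87862.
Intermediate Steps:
p(X) = X**2
E(I) = 1 + I**2 (E(I) = I**2 + 1 = 1 + I**2)
S = 264196/3 (S = 4*(1 + (4**2)**2)**2/3 = 4*(1 + 16**2)**2/3 = 4*(1 + 256)**2/3 = (4/3)*257**2 = (4/3)*66049 = 264196/3 ≈ 88065.)
203 - S = 203 - 1*264196/3 = 203 - 264196/3 = -263587/3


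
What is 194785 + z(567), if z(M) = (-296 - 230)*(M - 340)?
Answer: 75383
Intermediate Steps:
z(M) = 178840 - 526*M (z(M) = -526*(-340 + M) = 178840 - 526*M)
194785 + z(567) = 194785 + (178840 - 526*567) = 194785 + (178840 - 298242) = 194785 - 119402 = 75383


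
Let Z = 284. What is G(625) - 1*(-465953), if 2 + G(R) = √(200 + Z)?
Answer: 465973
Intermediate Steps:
G(R) = 20 (G(R) = -2 + √(200 + 284) = -2 + √484 = -2 + 22 = 20)
G(625) - 1*(-465953) = 20 - 1*(-465953) = 20 + 465953 = 465973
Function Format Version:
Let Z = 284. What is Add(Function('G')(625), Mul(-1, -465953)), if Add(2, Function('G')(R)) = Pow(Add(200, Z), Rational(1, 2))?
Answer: 465973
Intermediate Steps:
Function('G')(R) = 20 (Function('G')(R) = Add(-2, Pow(Add(200, 284), Rational(1, 2))) = Add(-2, Pow(484, Rational(1, 2))) = Add(-2, 22) = 20)
Add(Function('G')(625), Mul(-1, -465953)) = Add(20, Mul(-1, -465953)) = Add(20, 465953) = 465973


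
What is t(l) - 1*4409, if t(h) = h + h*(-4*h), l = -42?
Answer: -11507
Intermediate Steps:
t(h) = h - 4*h²
t(l) - 1*4409 = -42*(1 - 4*(-42)) - 1*4409 = -42*(1 + 168) - 4409 = -42*169 - 4409 = -7098 - 4409 = -11507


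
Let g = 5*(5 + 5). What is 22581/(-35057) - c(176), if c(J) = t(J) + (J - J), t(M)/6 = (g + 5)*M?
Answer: -2036133141/35057 ≈ -58081.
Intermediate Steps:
g = 50 (g = 5*10 = 50)
t(M) = 330*M (t(M) = 6*((50 + 5)*M) = 6*(55*M) = 330*M)
c(J) = 330*J (c(J) = 330*J + (J - J) = 330*J + 0 = 330*J)
22581/(-35057) - c(176) = 22581/(-35057) - 330*176 = 22581*(-1/35057) - 1*58080 = -22581/35057 - 58080 = -2036133141/35057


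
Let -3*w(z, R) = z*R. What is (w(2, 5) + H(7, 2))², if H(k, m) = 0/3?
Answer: 100/9 ≈ 11.111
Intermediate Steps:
H(k, m) = 0 (H(k, m) = 0*(⅓) = 0)
w(z, R) = -R*z/3 (w(z, R) = -z*R/3 = -R*z/3)
(w(2, 5) + H(7, 2))² = (-⅓*5*2 + 0)² = (-10/3 + 0)² = (-10/3)² = 100/9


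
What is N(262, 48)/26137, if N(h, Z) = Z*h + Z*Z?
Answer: 14880/26137 ≈ 0.56931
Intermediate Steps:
N(h, Z) = Z² + Z*h (N(h, Z) = Z*h + Z² = Z² + Z*h)
N(262, 48)/26137 = (48*(48 + 262))/26137 = (48*310)*(1/26137) = 14880*(1/26137) = 14880/26137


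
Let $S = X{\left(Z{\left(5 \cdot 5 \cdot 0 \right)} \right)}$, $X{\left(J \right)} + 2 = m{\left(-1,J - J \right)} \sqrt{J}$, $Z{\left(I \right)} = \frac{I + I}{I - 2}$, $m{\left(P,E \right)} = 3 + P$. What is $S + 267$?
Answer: $265$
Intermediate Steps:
$Z{\left(I \right)} = \frac{2 I}{-2 + I}$
$X{\left(J \right)} = -2 + 2 \sqrt{J}$ ($X{\left(J \right)} = -2 + \left(3 - 1\right) \sqrt{J} = -2 + 2 \sqrt{J}$)
$S = -2$ ($S = -2 + 2 \sqrt{\frac{2 \cdot 5 \cdot 5 \cdot 0}{-2 + 5 \cdot 5 \cdot 0}} = -2 + 2 \sqrt{\frac{2 \cdot 25 \cdot 0}{-2 + 25 \cdot 0}} = -2 + 2 \sqrt{2 \cdot 0 \frac{1}{-2 + 0}} = -2 + 2 \sqrt{2 \cdot 0 \frac{1}{-2}} = -2 + 2 \sqrt{2 \cdot 0 \left(- \frac{1}{2}\right)} = -2 + 2 \sqrt{0} = -2 + 2 \cdot 0 = -2 + 0 = -2$)
$S + 267 = -2 + 267 = 265$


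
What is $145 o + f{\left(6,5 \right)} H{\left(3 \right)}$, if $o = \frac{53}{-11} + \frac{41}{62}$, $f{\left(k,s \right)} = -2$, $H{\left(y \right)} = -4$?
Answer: $- \frac{405619}{682} \approx -594.75$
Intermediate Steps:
$o = - \frac{2835}{682}$ ($o = 53 \left(- \frac{1}{11}\right) + 41 \cdot \frac{1}{62} = - \frac{53}{11} + \frac{41}{62} = - \frac{2835}{682} \approx -4.1569$)
$145 o + f{\left(6,5 \right)} H{\left(3 \right)} = 145 \left(- \frac{2835}{682}\right) - -8 = - \frac{411075}{682} + 8 = - \frac{405619}{682}$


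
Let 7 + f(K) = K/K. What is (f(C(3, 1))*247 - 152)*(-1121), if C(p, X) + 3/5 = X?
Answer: 1831714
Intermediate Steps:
C(p, X) = -⅗ + X
f(K) = -6 (f(K) = -7 + K/K = -7 + 1 = -6)
(f(C(3, 1))*247 - 152)*(-1121) = (-6*247 - 152)*(-1121) = (-1482 - 152)*(-1121) = -1634*(-1121) = 1831714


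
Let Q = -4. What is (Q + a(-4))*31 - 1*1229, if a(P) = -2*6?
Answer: -1725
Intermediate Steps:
a(P) = -12
(Q + a(-4))*31 - 1*1229 = (-4 - 12)*31 - 1*1229 = -16*31 - 1229 = -496 - 1229 = -1725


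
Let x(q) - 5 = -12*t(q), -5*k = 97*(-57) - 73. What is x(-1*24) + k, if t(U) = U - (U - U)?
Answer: 7067/5 ≈ 1413.4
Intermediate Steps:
k = 5602/5 (k = -(97*(-57) - 73)/5 = -(-5529 - 73)/5 = -⅕*(-5602) = 5602/5 ≈ 1120.4)
t(U) = U (t(U) = U - 1*0 = U + 0 = U)
x(q) = 5 - 12*q
x(-1*24) + k = (5 - (-12)*24) + 5602/5 = (5 - 12*(-24)) + 5602/5 = (5 + 288) + 5602/5 = 293 + 5602/5 = 7067/5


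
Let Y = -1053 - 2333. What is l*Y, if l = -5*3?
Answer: 50790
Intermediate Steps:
Y = -3386
l = -15
l*Y = -15*(-3386) = 50790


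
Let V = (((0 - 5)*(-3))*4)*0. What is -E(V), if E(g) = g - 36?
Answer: 36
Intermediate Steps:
V = 0 (V = (-5*(-3)*4)*0 = (15*4)*0 = 60*0 = 0)
E(g) = -36 + g
-E(V) = -(-36 + 0) = -1*(-36) = 36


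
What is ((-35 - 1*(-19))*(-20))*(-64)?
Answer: -20480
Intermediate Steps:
((-35 - 1*(-19))*(-20))*(-64) = ((-35 + 19)*(-20))*(-64) = -16*(-20)*(-64) = 320*(-64) = -20480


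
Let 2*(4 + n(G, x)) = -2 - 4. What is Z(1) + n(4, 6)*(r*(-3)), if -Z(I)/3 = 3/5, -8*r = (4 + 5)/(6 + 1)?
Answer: -207/40 ≈ -5.1750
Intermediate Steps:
n(G, x) = -7 (n(G, x) = -4 + (-2 - 4)/2 = -4 + (½)*(-6) = -4 - 3 = -7)
r = -9/56 (r = -(4 + 5)/(8*(6 + 1)) = -9/(8*7) = -⅛*9/7 = -9/56 ≈ -0.16071)
Z(I) = -9/5
Z(1) + n(4, 6)*(r*(-3)) = -9/5 - (-9)*(-3)/8 = -9/5 - 7*27/56 = -9/5 - 27/8 = -207/40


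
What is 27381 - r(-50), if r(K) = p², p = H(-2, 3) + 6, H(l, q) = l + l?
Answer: 27377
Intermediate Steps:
H(l, q) = 2*l
p = 2 (p = 2*(-2) + 6 = -4 + 6 = 2)
r(K) = 4 (r(K) = 2² = 4)
27381 - r(-50) = 27381 - 1*4 = 27381 - 4 = 27377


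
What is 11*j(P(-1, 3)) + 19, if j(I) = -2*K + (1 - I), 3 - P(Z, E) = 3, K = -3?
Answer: 96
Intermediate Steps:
P(Z, E) = 0 (P(Z, E) = 3 - 1*3 = 3 - 3 = 0)
j(I) = 7 - I (j(I) = -2*(-3) + (1 - I) = 6 + (1 - I) = 7 - I)
11*j(P(-1, 3)) + 19 = 11*(7 - 1*0) + 19 = 11*(7 + 0) + 19 = 11*7 + 19 = 77 + 19 = 96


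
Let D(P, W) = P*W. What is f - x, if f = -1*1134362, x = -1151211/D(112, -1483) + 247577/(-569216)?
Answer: -6703018944378851/5909031296 ≈ -1.1344e+6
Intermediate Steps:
x = 38385385699/5909031296 (x = -1151211/(112*(-1483)) + 247577/(-569216) = -1151211/(-166096) + 247577*(-1/569216) = -1151211*(-1/166096) - 247577/569216 = 1151211/166096 - 247577/569216 = 38385385699/5909031296 ≈ 6.4961)
f = -1134362
f - x = -1134362 - 1*38385385699/5909031296 = -1134362 - 38385385699/5909031296 = -6703018944378851/5909031296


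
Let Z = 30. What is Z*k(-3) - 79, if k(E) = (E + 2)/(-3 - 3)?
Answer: -74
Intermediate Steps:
k(E) = -⅓ - E/6 (k(E) = (2 + E)/(-6) = (2 + E)*(-⅙) = -⅓ - E/6)
Z*k(-3) - 79 = 30*(-⅓ - ⅙*(-3)) - 79 = 30*(-⅓ + ½) - 79 = 30*(⅙) - 79 = 5 - 79 = -74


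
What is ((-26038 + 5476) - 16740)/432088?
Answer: -18651/216044 ≈ -0.086330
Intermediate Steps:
((-26038 + 5476) - 16740)/432088 = (-20562 - 16740)*(1/432088) = -37302*1/432088 = -18651/216044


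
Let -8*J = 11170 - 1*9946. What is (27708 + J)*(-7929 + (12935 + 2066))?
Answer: 194868960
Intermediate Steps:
J = -153 (J = -(11170 - 1*9946)/8 = -(11170 - 9946)/8 = -1/8*1224 = -153)
(27708 + J)*(-7929 + (12935 + 2066)) = (27708 - 153)*(-7929 + (12935 + 2066)) = 27555*(-7929 + 15001) = 27555*7072 = 194868960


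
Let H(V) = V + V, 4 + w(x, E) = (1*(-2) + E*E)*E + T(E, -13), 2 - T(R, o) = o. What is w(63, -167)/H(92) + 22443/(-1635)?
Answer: -1269752907/50140 ≈ -25324.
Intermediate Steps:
T(R, o) = 2 - o
w(x, E) = 11 + E*(-2 + E²) (w(x, E) = -4 + ((1*(-2) + E*E)*E + (2 - 1*(-13))) = -4 + ((-2 + E²)*E + (2 + 13)) = -4 + (E*(-2 + E²) + 15) = -4 + (15 + E*(-2 + E²)) = 11 + E*(-2 + E²))
H(V) = 2*V
w(63, -167)/H(92) + 22443/(-1635) = (11 + (-167)³ - 2*(-167))/((2*92)) + 22443/(-1635) = (11 - 4657463 + 334)/184 + 22443*(-1/1635) = -4657118*1/184 - 7481/545 = -2328559/92 - 7481/545 = -1269752907/50140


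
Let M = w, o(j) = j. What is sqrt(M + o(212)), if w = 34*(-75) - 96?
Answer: I*sqrt(2434) ≈ 49.336*I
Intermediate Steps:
w = -2646 (w = -2550 - 96 = -2646)
M = -2646
sqrt(M + o(212)) = sqrt(-2646 + 212) = sqrt(-2434) = I*sqrt(2434)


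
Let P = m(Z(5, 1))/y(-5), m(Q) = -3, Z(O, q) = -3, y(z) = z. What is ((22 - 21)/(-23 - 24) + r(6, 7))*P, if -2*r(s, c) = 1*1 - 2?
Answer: 27/94 ≈ 0.28723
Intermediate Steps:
P = 3/5 (P = -3/(-5) = -3*(-1/5) = 3/5 ≈ 0.60000)
r(s, c) = 1/2 (r(s, c) = -(1*1 - 2)/2 = -(1 - 2)/2 = -1/2*(-1) = 1/2)
((22 - 21)/(-23 - 24) + r(6, 7))*P = ((22 - 21)/(-23 - 24) + 1/2)*(3/5) = (1/(-47) + 1/2)*(3/5) = (1*(-1/47) + 1/2)*(3/5) = (-1/47 + 1/2)*(3/5) = (45/94)*(3/5) = 27/94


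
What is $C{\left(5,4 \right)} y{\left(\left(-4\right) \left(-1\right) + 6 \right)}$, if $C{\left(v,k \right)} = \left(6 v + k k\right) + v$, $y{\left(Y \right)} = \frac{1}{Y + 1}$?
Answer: $\frac{51}{11} \approx 4.6364$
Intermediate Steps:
$y{\left(Y \right)} = \frac{1}{1 + Y}$
$C{\left(v,k \right)} = k^{2} + 7 v$ ($C{\left(v,k \right)} = \left(6 v + k^{2}\right) + v = \left(k^{2} + 6 v\right) + v = k^{2} + 7 v$)
$C{\left(5,4 \right)} y{\left(\left(-4\right) \left(-1\right) + 6 \right)} = \frac{4^{2} + 7 \cdot 5}{1 + \left(\left(-4\right) \left(-1\right) + 6\right)} = \frac{16 + 35}{1 + \left(4 + 6\right)} = \frac{51}{1 + 10} = \frac{51}{11}$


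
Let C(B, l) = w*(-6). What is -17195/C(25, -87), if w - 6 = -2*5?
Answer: -17195/24 ≈ -716.46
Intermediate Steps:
w = -4 (w = 6 - 2*5 = 6 - 10 = -4)
C(B, l) = 24 (C(B, l) = -4*(-6) = 24)
-17195/C(25, -87) = -17195/24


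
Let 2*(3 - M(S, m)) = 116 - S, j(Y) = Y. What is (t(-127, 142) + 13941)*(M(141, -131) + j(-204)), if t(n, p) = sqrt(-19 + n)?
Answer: -5255757/2 - 377*I*sqrt(146)/2 ≈ -2.6279e+6 - 2277.7*I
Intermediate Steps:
M(S, m) = -55 + S/2 (M(S, m) = 3 - (116 - S)/2 = 3 + (-58 + S/2) = -55 + S/2)
(t(-127, 142) + 13941)*(M(141, -131) + j(-204)) = (sqrt(-19 - 127) + 13941)*((-55 + (1/2)*141) - 204) = (sqrt(-146) + 13941)*((-55 + 141/2) - 204) = (I*sqrt(146) + 13941)*(31/2 - 204) = (13941 + I*sqrt(146))*(-377/2) = -5255757/2 - 377*I*sqrt(146)/2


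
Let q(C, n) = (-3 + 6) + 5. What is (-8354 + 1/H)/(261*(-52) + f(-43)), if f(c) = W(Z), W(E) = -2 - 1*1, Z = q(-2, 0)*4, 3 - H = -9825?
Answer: 82103111/133415100 ≈ 0.61540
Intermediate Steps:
H = 9828 (H = 3 - 1*(-9825) = 3 + 9825 = 9828)
q(C, n) = 8 (q(C, n) = 3 + 5 = 8)
Z = 32 (Z = 8*4 = 32)
W(E) = -3 (W(E) = -2 - 1 = -3)
f(c) = -3
(-8354 + 1/H)/(261*(-52) + f(-43)) = (-8354 + 1/9828)/(261*(-52) - 3) = (-8354 + 1/9828)/(-13572 - 3) = -82103111/9828/(-13575) = -82103111/9828*(-1/13575) = 82103111/133415100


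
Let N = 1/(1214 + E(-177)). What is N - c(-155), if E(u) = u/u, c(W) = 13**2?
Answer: -205334/1215 ≈ -169.00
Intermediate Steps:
c(W) = 169
E(u) = 1
N = 1/1215 (N = 1/(1214 + 1) = 1/1215 ≈ 0.00082305)
N - c(-155) = 1/1215 - 1*169 = 1/1215 - 169 = -205334/1215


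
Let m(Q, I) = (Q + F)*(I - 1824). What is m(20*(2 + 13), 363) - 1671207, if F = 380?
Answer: -2664687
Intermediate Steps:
m(Q, I) = (-1824 + I)*(380 + Q) (m(Q, I) = (Q + 380)*(I - 1824) = (380 + Q)*(-1824 + I) = (-1824 + I)*(380 + Q))
m(20*(2 + 13), 363) - 1671207 = (-693120 - 36480*(2 + 13) + 380*363 + 363*(20*(2 + 13))) - 1671207 = (-693120 - 36480*15 + 137940 + 363*(20*15)) - 1671207 = (-693120 - 1824*300 + 137940 + 363*300) - 1671207 = (-693120 - 547200 + 137940 + 108900) - 1671207 = -993480 - 1671207 = -2664687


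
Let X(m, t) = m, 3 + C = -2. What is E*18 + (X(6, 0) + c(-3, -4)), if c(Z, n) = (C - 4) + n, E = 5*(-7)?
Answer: -637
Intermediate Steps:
C = -5 (C = -3 - 2 = -5)
E = -35
c(Z, n) = -9 + n (c(Z, n) = (-5 - 4) + n = -9 + n)
E*18 + (X(6, 0) + c(-3, -4)) = -35*18 + (6 + (-9 - 4)) = -630 + (6 - 13) = -630 - 7 = -637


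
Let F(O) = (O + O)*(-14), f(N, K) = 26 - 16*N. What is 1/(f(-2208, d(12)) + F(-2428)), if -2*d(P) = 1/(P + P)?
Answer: 1/103338 ≈ 9.6770e-6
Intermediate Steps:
d(P) = -1/(4*P) (d(P) = -1/(2*(P + P)) = -1/(2*P)/2 = -1/(4*P))
F(O) = -28*O (F(O) = (2*O)*(-14) = -28*O)
1/(f(-2208, d(12)) + F(-2428)) = 1/((26 - 16*(-2208)) - 28*(-2428)) = 1/((26 + 35328) + 67984) = 1/(35354 + 67984) = 1/103338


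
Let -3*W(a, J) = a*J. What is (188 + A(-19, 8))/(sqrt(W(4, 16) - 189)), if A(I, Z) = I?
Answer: -169*I*sqrt(1893)/631 ≈ -11.653*I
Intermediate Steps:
W(a, J) = -J*a/3 (W(a, J) = -a*J/3 = -J*a/3)
(188 + A(-19, 8))/(sqrt(W(4, 16) - 189)) = (188 - 19)/(sqrt(-1/3*16*4 - 189)) = 169/sqrt(-64/3 - 189) = 169/sqrt(-631/3) = 169/(I*sqrt(1893)/3) = -I*sqrt(1893)/631*169 = -169*I*sqrt(1893)/631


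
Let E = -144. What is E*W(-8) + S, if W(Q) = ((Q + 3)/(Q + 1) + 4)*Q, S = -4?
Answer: 37988/7 ≈ 5426.9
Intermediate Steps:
W(Q) = Q*(4 + (3 + Q)/(1 + Q)) (W(Q) = ((3 + Q)/(1 + Q) + 4)*Q = (4 + (3 + Q)/(1 + Q))*Q = Q*(4 + (3 + Q)/(1 + Q)))
E*W(-8) + S = -(-1152)*(7 + 5*(-8))/(1 - 8) - 4 = -(-1152)*(7 - 40)/(-7) - 4 = -(-1152)*(-1)*(-33)/7 - 4 = -144*(-264/7) - 4 = 38016/7 - 4 = 37988/7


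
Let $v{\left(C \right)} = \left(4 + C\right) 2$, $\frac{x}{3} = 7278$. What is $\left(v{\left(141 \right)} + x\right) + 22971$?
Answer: $45095$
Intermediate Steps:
$x = 21834$ ($x = 3 \cdot 7278 = 21834$)
$v{\left(C \right)} = 8 + 2 C$
$\left(v{\left(141 \right)} + x\right) + 22971 = \left(\left(8 + 2 \cdot 141\right) + 21834\right) + 22971 = \left(\left(8 + 282\right) + 21834\right) + 22971 = \left(290 + 21834\right) + 22971 = 22124 + 22971 = 45095$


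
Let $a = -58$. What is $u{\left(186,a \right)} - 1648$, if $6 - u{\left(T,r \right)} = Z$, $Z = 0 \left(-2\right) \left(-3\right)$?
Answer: $-1642$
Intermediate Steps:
$Z = 0$ ($Z = 0 \left(-3\right) = 0$)
$u{\left(T,r \right)} = 6$ ($u{\left(T,r \right)} = 6 - 0 = 6 + 0 = 6$)
$u{\left(186,a \right)} - 1648 = 6 - 1648 = -1642$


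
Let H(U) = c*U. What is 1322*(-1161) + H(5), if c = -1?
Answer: -1534847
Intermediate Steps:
H(U) = -U
1322*(-1161) + H(5) = 1322*(-1161) - 1*5 = -1534842 - 5 = -1534847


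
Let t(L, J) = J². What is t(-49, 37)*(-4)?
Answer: -5476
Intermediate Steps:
t(-49, 37)*(-4) = 37²*(-4) = 1369*(-4) = -5476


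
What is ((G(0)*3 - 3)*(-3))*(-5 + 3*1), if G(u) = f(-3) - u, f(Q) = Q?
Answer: -72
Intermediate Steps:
G(u) = -3 - u
((G(0)*3 - 3)*(-3))*(-5 + 3*1) = (((-3 - 1*0)*3 - 3)*(-3))*(-5 + 3*1) = (((-3 + 0)*3 - 3)*(-3))*(-5 + 3) = ((-3*3 - 3)*(-3))*(-2) = ((-9 - 3)*(-3))*(-2) = -12*(-3)*(-2) = 36*(-2) = -72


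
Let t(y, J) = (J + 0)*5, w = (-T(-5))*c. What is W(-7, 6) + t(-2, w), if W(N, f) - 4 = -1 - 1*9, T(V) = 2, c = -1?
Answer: 4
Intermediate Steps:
W(N, f) = -6 (W(N, f) = 4 + (-1 - 1*9) = 4 + (-1 - 9) = 4 - 10 = -6)
w = 2 (w = -1*2*(-1) = -2*(-1) = 2)
t(y, J) = 5*J (t(y, J) = J*5 = 5*J)
W(-7, 6) + t(-2, w) = -6 + 5*2 = -6 + 10 = 4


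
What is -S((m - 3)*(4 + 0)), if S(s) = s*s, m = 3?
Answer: 0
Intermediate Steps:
S(s) = s**2
-S((m - 3)*(4 + 0)) = -((3 - 3)*(4 + 0))**2 = -(0*4)**2 = -1*0**2 = -1*0 = 0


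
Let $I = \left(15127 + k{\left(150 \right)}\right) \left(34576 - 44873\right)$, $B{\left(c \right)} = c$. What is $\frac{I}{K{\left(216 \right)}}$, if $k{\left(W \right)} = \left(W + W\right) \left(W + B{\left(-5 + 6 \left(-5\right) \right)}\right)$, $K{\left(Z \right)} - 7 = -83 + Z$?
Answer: $- \frac{73001317}{20} \approx -3.6501 \cdot 10^{6}$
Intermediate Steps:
$K{\left(Z \right)} = -76 + Z$ ($K{\left(Z \right)} = 7 + \left(-83 + Z\right) = -76 + Z$)
$k{\left(W \right)} = 2 W \left(-35 + W\right)$ ($k{\left(W \right)} = \left(W + W\right) \left(W + \left(-5 + 6 \left(-5\right)\right)\right) = 2 W \left(W - 35\right) = 2 W \left(-35 + W\right)$)
$I = -511009219$ ($I = \left(15127 + 2 \cdot 150 \left(-35 + 150\right)\right) \left(34576 - 44873\right) = \left(15127 + 2 \cdot 150 \cdot 115\right) \left(-10297\right) = \left(15127 + 34500\right) \left(-10297\right) = 49627 \left(-10297\right) = -511009219$)
$\frac{I}{K{\left(216 \right)}} = - \frac{511009219}{-76 + 216} = - \frac{511009219}{140} = \left(-511009219\right) \frac{1}{140} = - \frac{73001317}{20}$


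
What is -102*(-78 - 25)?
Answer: 10506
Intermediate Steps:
-102*(-78 - 25) = -102*(-103) = -1*(-10506) = 10506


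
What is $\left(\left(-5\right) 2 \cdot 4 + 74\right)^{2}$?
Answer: $1156$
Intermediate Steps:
$\left(\left(-5\right) 2 \cdot 4 + 74\right)^{2} = \left(\left(-10\right) 4 + 74\right)^{2} = \left(-40 + 74\right)^{2} = 34^{2} = 1156$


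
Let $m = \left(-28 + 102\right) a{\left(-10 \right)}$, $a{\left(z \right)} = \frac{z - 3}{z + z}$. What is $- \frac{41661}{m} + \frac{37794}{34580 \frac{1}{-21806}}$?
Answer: $- \frac{7900303317}{319865} \approx -24699.0$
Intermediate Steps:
$a{\left(z \right)} = \frac{-3 + z}{2 z}$
$m = \frac{481}{10}$ ($m = \left(-28 + 102\right) \frac{-3 - 10}{2 \left(-10\right)} = 74 \cdot \frac{1}{2} \left(- \frac{1}{10}\right) \left(-13\right) = 74 \cdot \frac{13}{20} = \frac{481}{10} \approx 48.1$)
$- \frac{41661}{m} + \frac{37794}{34580 \frac{1}{-21806}} = - \frac{41661}{\frac{481}{10}} + \frac{37794}{34580 \frac{1}{-21806}} = \left(-41661\right) \frac{10}{481} + \frac{37794}{34580 \left(- \frac{1}{21806}\right)} = - \frac{416610}{481} + \frac{37794}{- \frac{17290}{10903}} = - \frac{416610}{481} + 37794 \left(- \frac{10903}{17290}\right) = - \frac{416610}{481} - \frac{206033991}{8645} = - \frac{7900303317}{319865}$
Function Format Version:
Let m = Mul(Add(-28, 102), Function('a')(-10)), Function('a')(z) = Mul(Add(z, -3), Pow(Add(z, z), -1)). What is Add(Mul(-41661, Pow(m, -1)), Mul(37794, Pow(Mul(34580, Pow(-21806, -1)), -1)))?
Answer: Rational(-7900303317, 319865) ≈ -24699.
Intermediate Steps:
Function('a')(z) = Mul(Rational(1, 2), Pow(z, -1), Add(-3, z)) (Function('a')(z) = Mul(Add(-3, z), Pow(Mul(2, z), -1)) = Mul(Add(-3, z), Mul(Rational(1, 2), Pow(z, -1))) = Mul(Rational(1, 2), Pow(z, -1), Add(-3, z)))
m = Rational(481, 10) (m = Mul(Add(-28, 102), Mul(Rational(1, 2), Pow(-10, -1), Add(-3, -10))) = Mul(74, Mul(Rational(1, 2), Rational(-1, 10), -13)) = Mul(74, Rational(13, 20)) = Rational(481, 10) ≈ 48.100)
Add(Mul(-41661, Pow(m, -1)), Mul(37794, Pow(Mul(34580, Pow(-21806, -1)), -1))) = Add(Mul(-41661, Pow(Rational(481, 10), -1)), Mul(37794, Pow(Mul(34580, Pow(-21806, -1)), -1))) = Add(Mul(-41661, Rational(10, 481)), Mul(37794, Pow(Mul(34580, Rational(-1, 21806)), -1))) = Add(Rational(-416610, 481), Mul(37794, Pow(Rational(-17290, 10903), -1))) = Add(Rational(-416610, 481), Mul(37794, Rational(-10903, 17290))) = Add(Rational(-416610, 481), Rational(-206033991, 8645)) = Rational(-7900303317, 319865)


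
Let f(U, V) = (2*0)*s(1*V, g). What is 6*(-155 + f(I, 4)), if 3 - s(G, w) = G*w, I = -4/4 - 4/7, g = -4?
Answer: -930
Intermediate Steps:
I = -11/7 (I = -4*¼ - 4*⅐ = -1 - 4/7 = -11/7 ≈ -1.5714)
s(G, w) = 3 - G*w
f(U, V) = 0 (f(U, V) = (2*0)*(3 - 1*1*V*(-4)) = 0*(3 - 1*V*(-4)) = 0*(3 + 4*V) = 0)
6*(-155 + f(I, 4)) = 6*(-155 + 0) = 6*(-155) = -930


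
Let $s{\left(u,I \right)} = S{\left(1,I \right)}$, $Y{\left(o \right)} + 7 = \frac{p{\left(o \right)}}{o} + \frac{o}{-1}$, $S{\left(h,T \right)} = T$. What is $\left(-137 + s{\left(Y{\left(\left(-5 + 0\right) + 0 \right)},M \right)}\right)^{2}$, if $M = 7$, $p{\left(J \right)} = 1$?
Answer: $16900$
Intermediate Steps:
$Y{\left(o \right)} = -7 + \frac{1}{o} - o$ ($Y{\left(o \right)} = -7 + \left(1 \frac{1}{o} + \frac{o}{-1}\right) = -7 + \left(\frac{1}{o} + o \left(-1\right)\right) = -7 - \left(o - \frac{1}{o}\right) = -7 + \frac{1}{o} - o$)
$s{\left(u,I \right)} = I$
$\left(-137 + s{\left(Y{\left(\left(-5 + 0\right) + 0 \right)},M \right)}\right)^{2} = \left(-137 + 7\right)^{2} = \left(-130\right)^{2} = 16900$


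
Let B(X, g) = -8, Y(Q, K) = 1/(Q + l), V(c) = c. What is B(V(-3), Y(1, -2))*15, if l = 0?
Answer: -120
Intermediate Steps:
Y(Q, K) = 1/Q (Y(Q, K) = 1/(Q + 0) = 1/Q)
B(V(-3), Y(1, -2))*15 = -8*15 = -120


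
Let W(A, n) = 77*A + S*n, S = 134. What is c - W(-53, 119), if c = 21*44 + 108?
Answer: -10833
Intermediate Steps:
W(A, n) = 77*A + 134*n
c = 1032 (c = 924 + 108 = 1032)
c - W(-53, 119) = 1032 - (77*(-53) + 134*119) = 1032 - (-4081 + 15946) = 1032 - 1*11865 = 1032 - 11865 = -10833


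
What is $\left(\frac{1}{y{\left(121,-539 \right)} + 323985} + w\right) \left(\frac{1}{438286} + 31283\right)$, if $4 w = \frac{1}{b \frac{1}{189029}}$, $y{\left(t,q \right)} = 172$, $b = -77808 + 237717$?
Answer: $\frac{280048411166984928157}{30291769730805224} \approx 9245.0$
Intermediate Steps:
$b = 159909$
$w = \frac{189029}{639636}$ ($w = \frac{1}{4 \cdot \frac{159909}{189029}} = \frac{1}{4} \cdot \frac{189029}{159909} = \frac{189029}{639636} \approx 0.29553$)
$\left(\frac{1}{y{\left(121,-539 \right)} + 323985} + w\right) \left(\frac{1}{438286} + 31283\right) = \left(\frac{1}{172 + 323985} + \frac{189029}{639636}\right) \left(\frac{1}{438286} + 31283\right) = \left(\frac{1}{324157} + \frac{189029}{639636}\right) \left(\frac{1}{438286} + 31283\right) = \left(\frac{1}{324157} + \frac{189029}{639636}\right) \frac{13710900939}{438286} = \frac{61275713189}{207342486852} \cdot \frac{13710900939}{438286} = \frac{280048411166984928157}{30291769730805224}$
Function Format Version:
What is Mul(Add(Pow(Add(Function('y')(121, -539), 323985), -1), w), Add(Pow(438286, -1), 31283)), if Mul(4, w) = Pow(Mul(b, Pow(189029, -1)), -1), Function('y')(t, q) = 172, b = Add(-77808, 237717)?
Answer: Rational(280048411166984928157, 30291769730805224) ≈ 9245.0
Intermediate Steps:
b = 159909
w = Rational(189029, 639636) (w = Mul(Rational(1, 4), Pow(Mul(159909, Pow(189029, -1)), -1)) = Mul(Rational(1, 4), Pow(Mul(159909, Rational(1, 189029)), -1)) = Mul(Rational(1, 4), Pow(Rational(159909, 189029), -1)) = Mul(Rational(1, 4), Rational(189029, 159909)) = Rational(189029, 639636) ≈ 0.29553)
Mul(Add(Pow(Add(Function('y')(121, -539), 323985), -1), w), Add(Pow(438286, -1), 31283)) = Mul(Add(Pow(Add(172, 323985), -1), Rational(189029, 639636)), Add(Pow(438286, -1), 31283)) = Mul(Add(Pow(324157, -1), Rational(189029, 639636)), Add(Rational(1, 438286), 31283)) = Mul(Add(Rational(1, 324157), Rational(189029, 639636)), Rational(13710900939, 438286)) = Mul(Rational(61275713189, 207342486852), Rational(13710900939, 438286)) = Rational(280048411166984928157, 30291769730805224)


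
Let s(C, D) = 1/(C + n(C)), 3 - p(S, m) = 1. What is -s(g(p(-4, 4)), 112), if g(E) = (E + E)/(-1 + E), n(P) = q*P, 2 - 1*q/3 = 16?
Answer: 1/164 ≈ 0.0060976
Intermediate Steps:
q = -42 (q = 6 - 3*16 = 6 - 48 = -42)
p(S, m) = 2 (p(S, m) = 3 - 1*1 = 3 - 1 = 2)
n(P) = -42*P
g(E) = 2*E/(-1 + E) (g(E) = (2*E)/(-1 + E) = 2*E/(-1 + E))
s(C, D) = -1/(41*C) (s(C, D) = 1/(C - 42*C) = 1/(-41*C) = -1/(41*C))
-s(g(p(-4, 4)), 112) = -(-1)/(41*(2*2/(-1 + 2))) = -(-1)/(41*(2*2/1)) = -(-1)/(41*(2*2*1)) = -(-1)/(41*4) = -1*(-1/164) = 1/164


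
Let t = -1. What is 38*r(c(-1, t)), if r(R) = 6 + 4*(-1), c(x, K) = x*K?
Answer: 76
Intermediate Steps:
c(x, K) = K*x
r(R) = 2 (r(R) = 6 - 4 = 2)
38*r(c(-1, t)) = 38*2 = 76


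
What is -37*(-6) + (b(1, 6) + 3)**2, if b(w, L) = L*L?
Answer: 1743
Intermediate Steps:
b(w, L) = L**2
-37*(-6) + (b(1, 6) + 3)**2 = -37*(-6) + (6**2 + 3)**2 = 222 + (36 + 3)**2 = 222 + 39**2 = 222 + 1521 = 1743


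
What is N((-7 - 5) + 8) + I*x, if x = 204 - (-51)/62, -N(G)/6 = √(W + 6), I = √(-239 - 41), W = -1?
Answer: -6*√5 + 12699*I*√70/31 ≈ -13.416 + 3427.3*I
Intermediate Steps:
I = 2*I*√70 (I = √(-280) = 2*I*√70 ≈ 16.733*I)
N(G) = -6*√5 (N(G) = -6*√(-1 + 6) = -6*√5)
x = 12699/62 (x = 204 - (-51)/62 = 204 - 1*(-51/62) = 204 + 51/62 = 12699/62 ≈ 204.82)
N((-7 - 5) + 8) + I*x = -6*√5 + (2*I*√70)*(12699/62) = -6*√5 + 12699*I*√70/31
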